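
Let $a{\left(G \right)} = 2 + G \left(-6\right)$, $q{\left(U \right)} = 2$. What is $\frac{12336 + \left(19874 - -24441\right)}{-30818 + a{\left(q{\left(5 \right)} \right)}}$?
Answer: $- \frac{8093}{4404} \approx -1.8376$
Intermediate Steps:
$a{\left(G \right)} = 2 - 6 G$
$\frac{12336 + \left(19874 - -24441\right)}{-30818 + a{\left(q{\left(5 \right)} \right)}} = \frac{12336 + \left(19874 - -24441\right)}{-30818 + \left(2 - 12\right)} = \frac{12336 + \left(19874 + 24441\right)}{-30818 + \left(2 - 12\right)} = \frac{12336 + 44315}{-30818 - 10} = \frac{56651}{-30828} = 56651 \left(- \frac{1}{30828}\right) = - \frac{8093}{4404}$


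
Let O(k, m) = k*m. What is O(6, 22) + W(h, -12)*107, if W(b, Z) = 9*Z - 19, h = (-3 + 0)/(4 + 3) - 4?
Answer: -13457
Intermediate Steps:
h = -31/7 (h = -3/7 - 4 = -31/7 ≈ -4.4286)
W(b, Z) = -19 + 9*Z
O(6, 22) + W(h, -12)*107 = 6*22 + (-19 + 9*(-12))*107 = 132 + (-19 - 108)*107 = 132 - 127*107 = 132 - 13589 = -13457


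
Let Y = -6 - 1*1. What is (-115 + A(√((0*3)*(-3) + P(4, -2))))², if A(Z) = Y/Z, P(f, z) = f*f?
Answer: 218089/16 ≈ 13631.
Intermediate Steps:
Y = -7 (Y = -6 - 1 = -7)
P(f, z) = f²
A(Z) = -7/Z
(-115 + A(√((0*3)*(-3) + P(4, -2))))² = (-115 - 7/√((0*3)*(-3) + 4²))² = (-115 - 7/√(0*(-3) + 16))² = (-115 - 7/√(0 + 16))² = (-115 - 7/(√16))² = (-115 - 7/4)² = (-467/4)² = 218089/16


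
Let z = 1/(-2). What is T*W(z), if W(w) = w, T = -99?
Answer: 99/2 ≈ 49.500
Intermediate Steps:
z = -½ ≈ -0.50000
T*W(z) = -99*(-½) = 99/2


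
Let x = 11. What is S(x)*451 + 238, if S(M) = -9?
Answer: -3821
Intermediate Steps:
S(x)*451 + 238 = -9*451 + 238 = -4059 + 238 = -3821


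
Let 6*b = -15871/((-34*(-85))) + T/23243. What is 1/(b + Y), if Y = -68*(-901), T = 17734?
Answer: 403033620/24692746191767 ≈ 1.6322e-5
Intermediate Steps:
Y = 61268
b = -317638393/403033620 (b = (-15871/((-34*(-85))) + 17734/23243)/6 = (-15871/2890 + 17734*(1/23243))/6 = (-15871*1/2890 + 17734/23243)/6 = (-15871/2890 + 17734/23243)/6 = (1/6)*(-317638393/67172270) = -317638393/403033620 ≈ -0.78812)
1/(b + Y) = 1/(-317638393/403033620 + 61268) = 1/(24692746191767/403033620) = 403033620/24692746191767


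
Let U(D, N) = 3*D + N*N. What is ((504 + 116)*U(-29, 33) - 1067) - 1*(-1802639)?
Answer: 2422812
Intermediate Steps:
U(D, N) = N² + 3*D (U(D, N) = 3*D + N² = N² + 3*D)
((504 + 116)*U(-29, 33) - 1067) - 1*(-1802639) = ((504 + 116)*(33² + 3*(-29)) - 1067) - 1*(-1802639) = (620*(1089 - 87) - 1067) + 1802639 = (620*1002 - 1067) + 1802639 = (621240 - 1067) + 1802639 = 620173 + 1802639 = 2422812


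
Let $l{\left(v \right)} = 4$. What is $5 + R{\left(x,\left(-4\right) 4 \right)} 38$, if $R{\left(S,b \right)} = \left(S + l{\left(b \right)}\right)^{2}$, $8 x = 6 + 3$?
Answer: $\frac{32099}{32} \approx 1003.1$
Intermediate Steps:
$x = \frac{9}{8}$ ($x = \frac{6 + 3}{8} = \frac{1}{8} \cdot 9 = \frac{9}{8} \approx 1.125$)
$R{\left(S,b \right)} = \left(4 + S\right)^{2}$ ($R{\left(S,b \right)} = \left(S + 4\right)^{2} = \left(4 + S\right)^{2}$)
$5 + R{\left(x,\left(-4\right) 4 \right)} 38 = 5 + \left(4 + \frac{9}{8}\right)^{2} \cdot 38 = 5 + \left(\frac{41}{8}\right)^{2} \cdot 38 = 5 + \frac{1681}{64} \cdot 38 = 5 + \frac{31939}{32} = \frac{32099}{32}$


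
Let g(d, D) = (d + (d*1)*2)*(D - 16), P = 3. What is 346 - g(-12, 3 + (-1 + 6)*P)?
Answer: 418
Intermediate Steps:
g(d, D) = 3*d*(-16 + D) (g(d, D) = (d + d*2)*(-16 + D) = (d + 2*d)*(-16 + D) = (3*d)*(-16 + D) = 3*d*(-16 + D))
346 - g(-12, 3 + (-1 + 6)*P) = 346 - 3*(-12)*(-16 + (3 + (-1 + 6)*3)) = 346 - 3*(-12)*(-16 + (3 + 5*3)) = 346 - 3*(-12)*(-16 + (3 + 15)) = 346 - 3*(-12)*(-16 + 18) = 346 - 3*(-12)*2 = 346 - 1*(-72) = 346 + 72 = 418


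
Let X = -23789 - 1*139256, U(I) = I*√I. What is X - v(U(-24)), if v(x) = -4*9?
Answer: -163009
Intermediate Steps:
U(I) = I^(3/2)
v(x) = -36
X = -163045 (X = -23789 - 139256 = -163045)
X - v(U(-24)) = -163045 - 1*(-36) = -163045 + 36 = -163009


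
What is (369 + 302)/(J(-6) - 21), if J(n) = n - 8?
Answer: -671/35 ≈ -19.171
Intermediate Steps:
J(n) = -8 + n
(369 + 302)/(J(-6) - 21) = (369 + 302)/((-8 - 6) - 21) = 671/(-14 - 21) = 671/(-35) = 671*(-1/35) = -671/35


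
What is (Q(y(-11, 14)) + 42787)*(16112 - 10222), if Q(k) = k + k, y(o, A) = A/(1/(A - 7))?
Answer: 253169870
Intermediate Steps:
y(o, A) = A*(-7 + A) (y(o, A) = A/(1/(-7 + A)) = A*(-7 + A))
Q(k) = 2*k
(Q(y(-11, 14)) + 42787)*(16112 - 10222) = (2*(14*(-7 + 14)) + 42787)*(16112 - 10222) = (2*(14*7) + 42787)*5890 = (2*98 + 42787)*5890 = (196 + 42787)*5890 = 42983*5890 = 253169870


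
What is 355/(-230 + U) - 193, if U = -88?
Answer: -61729/318 ≈ -194.12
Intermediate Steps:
355/(-230 + U) - 193 = 355/(-230 - 88) - 193 = 355/(-318) - 193 = -1/318*355 - 193 = -355/318 - 193 = -61729/318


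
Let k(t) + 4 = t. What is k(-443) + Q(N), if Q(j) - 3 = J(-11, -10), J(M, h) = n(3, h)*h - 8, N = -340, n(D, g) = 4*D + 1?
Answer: -582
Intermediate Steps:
n(D, g) = 1 + 4*D
k(t) = -4 + t
J(M, h) = -8 + 13*h (J(M, h) = (1 + 4*3)*h - 8 = (1 + 12)*h - 8 = 13*h - 8 = -8 + 13*h)
Q(j) = -135 (Q(j) = 3 + (-8 + 13*(-10)) = 3 + (-8 - 130) = 3 - 138 = -135)
k(-443) + Q(N) = (-4 - 443) - 135 = -447 - 135 = -582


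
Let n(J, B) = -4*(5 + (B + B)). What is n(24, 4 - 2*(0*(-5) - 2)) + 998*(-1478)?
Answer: -1475128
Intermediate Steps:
n(J, B) = -20 - 8*B (n(J, B) = -4*(5 + 2*B) = -20 - 8*B)
n(24, 4 - 2*(0*(-5) - 2)) + 998*(-1478) = (-20 - 8*(4 - 2*(0*(-5) - 2))) + 998*(-1478) = (-20 - 8*(4 - 2*(0 - 2))) - 1475044 = (-20 - 8*(4 - (-4))) - 1475044 = (-20 - 8*(4 - 2*(-2))) - 1475044 = (-20 - 8*(4 + 4)) - 1475044 = (-20 - 8*8) - 1475044 = (-20 - 64) - 1475044 = -84 - 1475044 = -1475128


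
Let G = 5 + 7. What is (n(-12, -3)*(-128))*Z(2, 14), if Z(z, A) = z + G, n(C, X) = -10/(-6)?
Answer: -8960/3 ≈ -2986.7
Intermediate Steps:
G = 12
n(C, X) = 5/3 (n(C, X) = -10*(-1/6) = 5/3)
Z(z, A) = 12 + z (Z(z, A) = z + 12 = 12 + z)
(n(-12, -3)*(-128))*Z(2, 14) = ((5/3)*(-128))*(12 + 2) = -640/3*14 = -8960/3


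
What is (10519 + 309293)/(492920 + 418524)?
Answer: 79953/227861 ≈ 0.35088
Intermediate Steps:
(10519 + 309293)/(492920 + 418524) = 319812/911444 = 319812*(1/911444) = 79953/227861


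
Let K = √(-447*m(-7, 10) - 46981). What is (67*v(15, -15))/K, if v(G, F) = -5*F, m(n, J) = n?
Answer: -5025*I*√10963/21926 ≈ -23.996*I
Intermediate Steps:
K = 2*I*√10963 (K = √(-447*(-7) - 46981) = √(3129 - 46981) = √(-43852) = 2*I*√10963 ≈ 209.41*I)
(67*v(15, -15))/K = (67*(-5*(-15)))/((2*I*√10963)) = (67*75)*(-I*√10963/21926) = 5025*(-I*√10963/21926) = -5025*I*√10963/21926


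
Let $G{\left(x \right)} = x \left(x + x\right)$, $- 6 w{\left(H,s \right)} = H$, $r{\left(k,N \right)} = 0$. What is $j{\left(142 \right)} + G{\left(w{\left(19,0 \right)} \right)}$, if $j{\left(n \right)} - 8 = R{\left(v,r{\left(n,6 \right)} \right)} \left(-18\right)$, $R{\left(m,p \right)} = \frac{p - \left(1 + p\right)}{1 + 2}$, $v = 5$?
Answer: $\frac{613}{18} \approx 34.056$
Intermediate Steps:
$w{\left(H,s \right)} = - \frac{H}{6}$
$R{\left(m,p \right)} = - \frac{1}{3}$
$G{\left(x \right)} = 2 x^{2}$ ($G{\left(x \right)} = x 2 x = 2 x^{2}$)
$j{\left(n \right)} = 14$ ($j{\left(n \right)} = 8 - -6 = 8 + 6 = 14$)
$j{\left(142 \right)} + G{\left(w{\left(19,0 \right)} \right)} = 14 + 2 \left(\left(- \frac{1}{6}\right) 19\right)^{2} = 14 + 2 \left(- \frac{19}{6}\right)^{2} = 14 + 2 \cdot \frac{361}{36} = 14 + \frac{361}{18} = \frac{613}{18}$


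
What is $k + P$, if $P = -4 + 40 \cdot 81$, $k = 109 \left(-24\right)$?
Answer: $620$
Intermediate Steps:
$k = -2616$
$P = 3236$ ($P = -4 + 3240 = 3236$)
$k + P = -2616 + 3236 = 620$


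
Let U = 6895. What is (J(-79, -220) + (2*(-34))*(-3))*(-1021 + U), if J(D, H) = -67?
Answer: 804738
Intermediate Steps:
(J(-79, -220) + (2*(-34))*(-3))*(-1021 + U) = (-67 + (2*(-34))*(-3))*(-1021 + 6895) = (-67 - 68*(-3))*5874 = (-67 + 204)*5874 = 137*5874 = 804738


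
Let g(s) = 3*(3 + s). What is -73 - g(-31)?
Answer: 11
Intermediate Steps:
g(s) = 9 + 3*s
-73 - g(-31) = -73 - (9 + 3*(-31)) = -73 - (9 - 93) = -73 - 1*(-84) = -73 + 84 = 11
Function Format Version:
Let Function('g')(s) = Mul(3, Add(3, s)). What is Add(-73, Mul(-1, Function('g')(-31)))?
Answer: 11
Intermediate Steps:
Function('g')(s) = Add(9, Mul(3, s))
Add(-73, Mul(-1, Function('g')(-31))) = Add(-73, Mul(-1, Add(9, Mul(3, -31)))) = Add(-73, Mul(-1, Add(9, -93))) = Add(-73, Mul(-1, -84)) = Add(-73, 84) = 11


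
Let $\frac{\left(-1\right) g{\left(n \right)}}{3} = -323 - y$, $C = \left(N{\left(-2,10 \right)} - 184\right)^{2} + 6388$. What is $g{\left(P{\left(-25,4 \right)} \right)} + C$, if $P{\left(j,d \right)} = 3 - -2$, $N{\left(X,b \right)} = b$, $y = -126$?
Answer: $37255$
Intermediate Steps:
$C = 36664$ ($C = \left(10 - 184\right)^{2} + 6388 = \left(-174\right)^{2} + 6388 = 30276 + 6388 = 36664$)
$P{\left(j,d \right)} = 5$ ($P{\left(j,d \right)} = 3 + 2 = 5$)
$g{\left(n \right)} = 591$ ($g{\left(n \right)} = - 3 \left(-323 - -126\right) = - 3 \left(-323 + 126\right) = \left(-3\right) \left(-197\right) = 591$)
$g{\left(P{\left(-25,4 \right)} \right)} + C = 591 + 36664 = 37255$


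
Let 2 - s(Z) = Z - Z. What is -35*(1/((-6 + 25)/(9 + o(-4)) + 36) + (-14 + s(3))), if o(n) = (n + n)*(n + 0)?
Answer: 125293/299 ≈ 419.04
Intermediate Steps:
s(Z) = 2 (s(Z) = 2 - (Z - Z) = 2 - 1*0 = 2 + 0 = 2)
o(n) = 2*n**2 (o(n) = (2*n)*n = 2*n**2)
-35*(1/((-6 + 25)/(9 + o(-4)) + 36) + (-14 + s(3))) = -35*(1/((-6 + 25)/(9 + 2*(-4)**2) + 36) + (-14 + 2)) = -35*(1/(19/(9 + 2*16) + 36) - 12) = -35*(1/(19/(9 + 32) + 36) - 12) = -35*(1/(19/41 + 36) - 12) = -35*(1/(1495/41) - 12) = -35*(41/1495 - 12) = -35*(-17899/1495) = 125293/299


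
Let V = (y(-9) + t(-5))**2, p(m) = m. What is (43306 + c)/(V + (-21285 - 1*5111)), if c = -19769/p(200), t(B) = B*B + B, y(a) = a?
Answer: -8641431/5255000 ≈ -1.6444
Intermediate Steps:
t(B) = B + B**2 (t(B) = B**2 + B = B + B**2)
c = -19769/200 ≈ -98.845
V = 121 (V = (-9 - 5*(1 - 5))**2 = (-9 - 5*(-4))**2 = (-9 + 20)**2 = 11**2 = 121)
(43306 + c)/(V + (-21285 - 1*5111)) = (43306 - 19769/200)/(121 + (-21285 - 1*5111)) = 8641431/(200*(121 + (-21285 - 5111))) = 8641431/(200*(121 - 26396)) = (8641431/200)/(-26275) = (8641431/200)*(-1/26275) = -8641431/5255000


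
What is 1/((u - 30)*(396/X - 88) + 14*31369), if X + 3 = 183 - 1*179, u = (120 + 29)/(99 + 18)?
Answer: 117/50347234 ≈ 2.3239e-6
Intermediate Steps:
u = 149/117 ≈ 1.2735
X = 1 (X = -3 + (183 - 1*179) = -3 + (183 - 179) = -3 + 4 = 1)
1/((u - 30)*(396/X - 88) + 14*31369) = 1/((149/117 - 30)*(396/1 - 88) + 14*31369) = 1/(-3361*(396*1 - 88)/117 + 439166) = 1/(-3361*(396 - 88)/117 + 439166) = 1/(-3361/117*308 + 439166) = 1/(-1035188/117 + 439166) = 1/(50347234/117) = 117/50347234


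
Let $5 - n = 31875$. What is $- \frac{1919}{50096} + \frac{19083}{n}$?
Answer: $- \frac{5035349}{7903760} \approx -0.63708$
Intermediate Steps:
$n = -31870$ ($n = 5 - 31875 = -31870$)
$- \frac{1919}{50096} + \frac{19083}{n} = - \frac{1919}{50096} + \frac{19083}{-31870} = \left(-1919\right) \frac{1}{50096} + 19083 \left(- \frac{1}{31870}\right) = - \frac{19}{496} - \frac{19083}{31870} = - \frac{5035349}{7903760}$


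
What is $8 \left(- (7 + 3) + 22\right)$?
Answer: $96$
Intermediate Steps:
$8 \left(- (7 + 3) + 22\right) = 8 \left(\left(-1\right) 10 + 22\right) = 8 \left(-10 + 22\right) = 8 \cdot 12 = 96$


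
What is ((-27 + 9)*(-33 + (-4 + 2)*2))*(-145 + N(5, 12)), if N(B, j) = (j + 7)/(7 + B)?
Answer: -191031/2 ≈ -95516.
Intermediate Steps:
N(B, j) = (7 + j)/(7 + B)
((-27 + 9)*(-33 + (-4 + 2)*2))*(-145 + N(5, 12)) = ((-27 + 9)*(-33 + (-4 + 2)*2))*(-145 + (7 + 12)/(7 + 5)) = (-18*(-33 - 2*2))*(-145 + 19/12) = (-18*(-33 - 4))*(-145 + (1/12)*19) = (-18*(-37))*(-145 + 19/12) = 666*(-1721/12) = -191031/2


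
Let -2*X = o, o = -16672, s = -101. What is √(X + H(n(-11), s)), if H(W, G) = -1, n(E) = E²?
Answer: √8335 ≈ 91.296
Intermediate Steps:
X = 8336 (X = -½*(-16672) = 8336)
√(X + H(n(-11), s)) = √(8336 - 1) = √8335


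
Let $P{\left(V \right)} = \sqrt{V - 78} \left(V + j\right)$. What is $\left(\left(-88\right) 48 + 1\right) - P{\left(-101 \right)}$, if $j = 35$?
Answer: $-4223 + 66 i \sqrt{179} \approx -4223.0 + 883.02 i$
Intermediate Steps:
$P{\left(V \right)} = \sqrt{-78 + V} \left(35 + V\right)$ ($P{\left(V \right)} = \sqrt{V - 78} \left(V + 35\right) = \sqrt{-78 + V} \left(35 + V\right)$)
$\left(\left(-88\right) 48 + 1\right) - P{\left(-101 \right)} = \left(\left(-88\right) 48 + 1\right) - \sqrt{-78 - 101} \left(35 - 101\right) = \left(-4224 + 1\right) - \sqrt{-179} \left(-66\right) = -4223 - i \sqrt{179} \left(-66\right) = -4223 - - 66 i \sqrt{179} = -4223 + 66 i \sqrt{179}$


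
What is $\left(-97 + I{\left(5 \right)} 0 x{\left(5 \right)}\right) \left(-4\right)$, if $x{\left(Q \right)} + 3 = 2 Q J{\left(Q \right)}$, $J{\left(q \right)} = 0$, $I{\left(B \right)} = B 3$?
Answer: $388$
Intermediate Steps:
$I{\left(B \right)} = 3 B$
$x{\left(Q \right)} = -3$ ($x{\left(Q \right)} = -3 + 2 Q 0 = -3 + 0 = -3$)
$\left(-97 + I{\left(5 \right)} 0 x{\left(5 \right)}\right) \left(-4\right) = \left(-97 + 3 \cdot 5 \cdot 0 \left(-3\right)\right) \left(-4\right) = \left(-97 + 15 \cdot 0 \left(-3\right)\right) \left(-4\right) = \left(-97 + 0 \left(-3\right)\right) \left(-4\right) = \left(-97 + 0\right) \left(-4\right) = \left(-97\right) \left(-4\right) = 388$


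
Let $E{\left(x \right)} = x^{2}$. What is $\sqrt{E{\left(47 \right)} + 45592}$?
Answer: $\sqrt{47801} \approx 218.63$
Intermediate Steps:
$\sqrt{E{\left(47 \right)} + 45592} = \sqrt{47^{2} + 45592} = \sqrt{2209 + 45592} = \sqrt{47801}$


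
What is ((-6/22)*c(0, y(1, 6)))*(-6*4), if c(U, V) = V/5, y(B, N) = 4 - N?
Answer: -144/55 ≈ -2.6182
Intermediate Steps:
c(U, V) = V/5 (c(U, V) = V*(1/5) = V/5)
((-6/22)*c(0, y(1, 6)))*(-6*4) = ((-6/22)*((4 - 1*6)/5))*(-6*4) = ((-6*1/22)*((4 - 6)/5))*(-24) = -3*(-2)/55*(-24) = -3/11*(-2/5)*(-24) = (6/55)*(-24) = -144/55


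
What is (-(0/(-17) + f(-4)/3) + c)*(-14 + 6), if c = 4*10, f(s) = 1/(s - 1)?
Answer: -4808/15 ≈ -320.53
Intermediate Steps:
f(s) = 1/(-1 + s)
c = 40
(-(0/(-17) + f(-4)/3) + c)*(-14 + 6) = (-(0/(-17) + 1/(-1 - 4*3)) + 40)*(-14 + 6) = (-(0*(-1/17) + (1/3)/(-5)) + 40)*(-8) = (-(0 - 1/5*1/3) + 40)*(-8) = (-(0 - 1/15) + 40)*(-8) = (-1*(-1/15) + 40)*(-8) = (1/15 + 40)*(-8) = (601/15)*(-8) = -4808/15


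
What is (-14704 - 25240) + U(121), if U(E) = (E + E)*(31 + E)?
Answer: -3160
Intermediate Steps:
U(E) = 2*E*(31 + E) (U(E) = (2*E)*(31 + E) = 2*E*(31 + E))
(-14704 - 25240) + U(121) = (-14704 - 25240) + 2*121*(31 + 121) = -39944 + 2*121*152 = -39944 + 36784 = -3160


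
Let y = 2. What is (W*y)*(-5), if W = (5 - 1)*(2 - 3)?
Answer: 40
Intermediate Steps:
W = -4 (W = 4*(-1) = -4)
(W*y)*(-5) = -4*2*(-5) = -8*(-5) = 40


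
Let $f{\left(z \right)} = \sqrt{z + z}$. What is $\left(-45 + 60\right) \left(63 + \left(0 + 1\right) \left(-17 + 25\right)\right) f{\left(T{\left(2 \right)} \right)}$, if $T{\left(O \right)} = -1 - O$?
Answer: $1065 i \sqrt{6} \approx 2608.7 i$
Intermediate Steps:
$f{\left(z \right)} = \sqrt{2} \sqrt{z}$ ($f{\left(z \right)} = \sqrt{2 z} = \sqrt{2} \sqrt{z}$)
$\left(-45 + 60\right) \left(63 + \left(0 + 1\right) \left(-17 + 25\right)\right) f{\left(T{\left(2 \right)} \right)} = \left(-45 + 60\right) \left(63 + \left(0 + 1\right) \left(-17 + 25\right)\right) \sqrt{2} \sqrt{-1 - 2} = 15 \left(63 + 1 \cdot 8\right) \sqrt{2} \sqrt{-1 - 2} = 15 \left(63 + 8\right) \sqrt{2} \sqrt{-3} = 15 \cdot 71 \sqrt{2} i \sqrt{3} = 1065 i \sqrt{6}$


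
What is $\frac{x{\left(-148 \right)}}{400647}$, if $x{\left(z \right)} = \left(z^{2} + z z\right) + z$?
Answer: $\frac{43660}{400647} \approx 0.10897$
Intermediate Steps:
$x{\left(z \right)} = z + 2 z^{2}$ ($x{\left(z \right)} = \left(z^{2} + z^{2}\right) + z = 2 z^{2} + z = z + 2 z^{2}$)
$\frac{x{\left(-148 \right)}}{400647} = \frac{\left(-148\right) \left(1 + 2 \left(-148\right)\right)}{400647} = - 148 \left(1 - 296\right) \frac{1}{400647} = \left(-148\right) \left(-295\right) \frac{1}{400647} = 43660 \cdot \frac{1}{400647} = \frac{43660}{400647}$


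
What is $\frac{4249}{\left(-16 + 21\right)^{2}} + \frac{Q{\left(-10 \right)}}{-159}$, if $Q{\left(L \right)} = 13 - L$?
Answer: $\frac{675016}{3975} \approx 169.82$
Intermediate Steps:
$\frac{4249}{\left(-16 + 21\right)^{2}} + \frac{Q{\left(-10 \right)}}{-159} = \frac{4249}{\left(-16 + 21\right)^{2}} + \frac{13 - -10}{-159} = \frac{4249}{5^{2}} + \left(13 + 10\right) \left(- \frac{1}{159}\right) = \frac{4249}{25} + 23 \left(- \frac{1}{159}\right) = 4249 \cdot \frac{1}{25} - \frac{23}{159} = \frac{4249}{25} - \frac{23}{159} = \frac{675016}{3975}$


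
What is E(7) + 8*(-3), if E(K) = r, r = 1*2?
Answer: -22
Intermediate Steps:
r = 2
E(K) = 2
E(7) + 8*(-3) = 2 + 8*(-3) = 2 - 24 = -22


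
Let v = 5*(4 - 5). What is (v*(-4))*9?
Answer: 180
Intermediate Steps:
v = -5 (v = 5*(-1) = -5)
(v*(-4))*9 = -5*(-4)*9 = 20*9 = 180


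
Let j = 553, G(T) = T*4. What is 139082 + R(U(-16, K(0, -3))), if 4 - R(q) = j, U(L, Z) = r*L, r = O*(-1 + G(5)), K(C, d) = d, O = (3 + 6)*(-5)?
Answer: 138533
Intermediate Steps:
G(T) = 4*T
O = -45 (O = 9*(-5) = -45)
r = -855 (r = -45*(-1 + 4*5) = -45*(-1 + 20) = -45*19 = -855)
U(L, Z) = -855*L
R(q) = -549 (R(q) = 4 - 1*553 = 4 - 553 = -549)
139082 + R(U(-16, K(0, -3))) = 139082 - 549 = 138533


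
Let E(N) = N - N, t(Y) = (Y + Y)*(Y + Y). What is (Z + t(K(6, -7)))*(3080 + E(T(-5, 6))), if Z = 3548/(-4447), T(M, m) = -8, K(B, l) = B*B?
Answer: 70993076000/4447 ≈ 1.5964e+7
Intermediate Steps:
K(B, l) = B**2
t(Y) = 4*Y**2 (t(Y) = (2*Y)*(2*Y) = 4*Y**2)
E(N) = 0
Z = -3548/4447 (Z = 3548*(-1/4447) = -3548/4447 ≈ -0.79784)
(Z + t(K(6, -7)))*(3080 + E(T(-5, 6))) = (-3548/4447 + 4*(6**2)**2)*(3080 + 0) = (-3548/4447 + 4*36**2)*3080 = (-3548/4447 + 4*1296)*3080 = (-3548/4447 + 5184)*3080 = (23049700/4447)*3080 = 70993076000/4447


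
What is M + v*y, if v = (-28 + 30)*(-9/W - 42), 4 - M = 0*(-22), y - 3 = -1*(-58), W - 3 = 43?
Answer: -118309/23 ≈ -5143.9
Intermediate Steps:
W = 46 (W = 3 + 43 = 46)
y = 61 (y = 3 - 1*(-58) = 3 + 58 = 61)
M = 4 (M = 4 - 0*(-22) = 4 - 1*0 = 4 + 0 = 4)
v = -1941/23 (v = (-28 + 30)*(-9/46 - 42) = 2*(-9*1/46 - 42) = 2*(-9/46 - 42) = 2*(-1941/46) = -1941/23 ≈ -84.391)
M + v*y = 4 - 1941/23*61 = 4 - 118401/23 = -118309/23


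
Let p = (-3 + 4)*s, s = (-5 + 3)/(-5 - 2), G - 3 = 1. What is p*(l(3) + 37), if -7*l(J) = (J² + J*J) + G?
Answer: 474/49 ≈ 9.6735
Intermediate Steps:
G = 4 (G = 3 + 1 = 4)
l(J) = -4/7 - 2*J²/7 (l(J) = -((J² + J*J) + 4)/7 = -((J² + J²) + 4)/7 = -(2*J² + 4)/7 = -(4 + 2*J²)/7 = -4/7 - 2*J²/7)
s = 2/7 (s = -2/(-7) = -2*(-⅐) = 2/7 ≈ 0.28571)
p = 2/7 (p = (-3 + 4)*(2/7) = 1*(2/7) = 2/7 ≈ 0.28571)
p*(l(3) + 37) = 2*((-4/7 - 2/7*3²) + 37)/7 = 2*((-4/7 - 2/7*9) + 37)/7 = 2*((-4/7 - 18/7) + 37)/7 = 2*(-22/7 + 37)/7 = (2/7)*(237/7) = 474/49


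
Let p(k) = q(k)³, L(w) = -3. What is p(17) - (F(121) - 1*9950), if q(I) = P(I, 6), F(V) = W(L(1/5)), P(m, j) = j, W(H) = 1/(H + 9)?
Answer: 60995/6 ≈ 10166.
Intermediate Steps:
W(H) = 1/(9 + H)
F(V) = ⅙ (F(V) = 1/(9 - 3) = 1/6 = ⅙)
q(I) = 6
p(k) = 216 (p(k) = 6³ = 216)
p(17) - (F(121) - 1*9950) = 216 - (⅙ - 1*9950) = 216 - (⅙ - 9950) = 216 - 1*(-59699/6) = 216 + 59699/6 = 60995/6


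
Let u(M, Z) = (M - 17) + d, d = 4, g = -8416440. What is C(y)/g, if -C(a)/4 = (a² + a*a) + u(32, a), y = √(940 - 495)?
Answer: 101/233790 ≈ 0.00043201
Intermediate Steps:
u(M, Z) = -13 + M (u(M, Z) = (M - 17) + 4 = (-17 + M) + 4 = -13 + M)
y = √445 ≈ 21.095
C(a) = -76 - 8*a² (C(a) = -4*((a² + a*a) + (-13 + 32)) = -4*((a² + a²) + 19) = -4*(2*a² + 19) = -4*(19 + 2*a²) = -76 - 8*a²)
C(y)/g = (-76 - 8*(√445)²)/(-8416440) = (-76 - 8*445)*(-1/8416440) = (-76 - 3560)*(-1/8416440) = -3636*(-1/8416440) = 101/233790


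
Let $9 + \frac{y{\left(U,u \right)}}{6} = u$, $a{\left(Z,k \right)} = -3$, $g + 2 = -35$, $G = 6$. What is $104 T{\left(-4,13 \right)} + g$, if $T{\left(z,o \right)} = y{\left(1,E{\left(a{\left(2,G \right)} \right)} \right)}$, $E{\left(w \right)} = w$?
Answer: $-7525$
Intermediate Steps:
$g = -37$ ($g = -2 - 35 = -37$)
$y{\left(U,u \right)} = -54 + 6 u$
$T{\left(z,o \right)} = -72$ ($T{\left(z,o \right)} = -54 + 6 \left(-3\right) = -54 - 18 = -72$)
$104 T{\left(-4,13 \right)} + g = 104 \left(-72\right) - 37 = -7488 - 37 = -7525$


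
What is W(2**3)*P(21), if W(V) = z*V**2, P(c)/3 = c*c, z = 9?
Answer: 762048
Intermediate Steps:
P(c) = 3*c**2 (P(c) = 3*(c*c) = 3*c**2)
W(V) = 9*V**2
W(2**3)*P(21) = (9*(2**3)**2)*(3*21**2) = (9*8**2)*(3*441) = (9*64)*1323 = 576*1323 = 762048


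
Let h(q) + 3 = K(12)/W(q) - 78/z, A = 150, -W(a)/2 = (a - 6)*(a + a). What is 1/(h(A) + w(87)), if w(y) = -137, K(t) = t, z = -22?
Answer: -79200/10807211 ≈ -0.0073284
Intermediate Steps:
W(a) = -4*a*(-6 + a) (W(a) = -2*(a - 6)*(a + a) = -2*(-6 + a)*2*a = -4*a*(-6 + a))
h(q) = 6/11 + 3/(q*(6 - q)) (h(q) = -3 + (12/((4*q*(6 - q))) - 78/(-22)) = -3 + (12*(1/(4*q*(6 - q))) - 78*(-1/22)) = -3 + (3/(q*(6 - q)) + 39/11) = -3 + (39/11 + 3/(q*(6 - q))) = 6/11 + 3/(q*(6 - q)))
1/(h(A) + w(87)) = 1/((3/11)*(-11 + 2*150*(-6 + 150))/(150*(-6 + 150)) - 137) = 1/((3/11)*(1/150)*(-11 + 2*150*144)/144 - 137) = 1/((3/11)*(1/150)*(1/144)*(-11 + 43200) - 137) = 1/((3/11)*(1/150)*(1/144)*43189 - 137) = 1/(43189/79200 - 137) = 1/(-10807211/79200) = -79200/10807211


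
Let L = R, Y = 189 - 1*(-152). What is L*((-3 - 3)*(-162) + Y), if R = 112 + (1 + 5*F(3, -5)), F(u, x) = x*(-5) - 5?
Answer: 279669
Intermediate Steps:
F(u, x) = -5 - 5*x (F(u, x) = -5*x - 5 = -5 - 5*x)
Y = 341 (Y = 189 + 152 = 341)
R = 213 (R = 112 + (1 + 5*(-5 - 5*(-5))) = 112 + (1 + 5*(-5 + 25)) = 112 + (1 + 5*20) = 112 + (1 + 100) = 112 + 101 = 213)
L = 213
L*((-3 - 3)*(-162) + Y) = 213*((-3 - 3)*(-162) + 341) = 213*(-6*(-162) + 341) = 213*(972 + 341) = 213*1313 = 279669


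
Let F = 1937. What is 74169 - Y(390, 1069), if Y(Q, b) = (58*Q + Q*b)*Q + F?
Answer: -171344468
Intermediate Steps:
Y(Q, b) = 1937 + Q*(58*Q + Q*b) (Y(Q, b) = (58*Q + Q*b)*Q + 1937 = Q*(58*Q + Q*b) + 1937 = 1937 + Q*(58*Q + Q*b))
74169 - Y(390, 1069) = 74169 - (1937 + 58*390² + 1069*390²) = 74169 - (1937 + 58*152100 + 1069*152100) = 74169 - (1937 + 8821800 + 162594900) = 74169 - 1*171418637 = 74169 - 171418637 = -171344468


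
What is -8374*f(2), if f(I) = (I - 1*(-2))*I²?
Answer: -133984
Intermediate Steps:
f(I) = I²*(2 + I) (f(I) = (I + 2)*I² = (2 + I)*I² = I²*(2 + I))
-8374*f(2) = -8374*2²*(2 + 2) = -33496*4 = -8374*16 = -133984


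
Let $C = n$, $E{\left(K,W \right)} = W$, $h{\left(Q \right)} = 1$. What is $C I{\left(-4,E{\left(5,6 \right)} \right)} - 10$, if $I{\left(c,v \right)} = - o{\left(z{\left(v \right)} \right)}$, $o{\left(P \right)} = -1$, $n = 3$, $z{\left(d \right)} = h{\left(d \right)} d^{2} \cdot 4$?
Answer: $-7$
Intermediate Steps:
$z{\left(d \right)} = 4 d^{2}$ ($z{\left(d \right)} = 1 d^{2} \cdot 4 = d^{2} \cdot 4 = 4 d^{2}$)
$I{\left(c,v \right)} = 1$ ($I{\left(c,v \right)} = \left(-1\right) \left(-1\right) = 1$)
$C = 3$
$C I{\left(-4,E{\left(5,6 \right)} \right)} - 10 = 3 \cdot 1 - 10 = 3 - 10 = -7$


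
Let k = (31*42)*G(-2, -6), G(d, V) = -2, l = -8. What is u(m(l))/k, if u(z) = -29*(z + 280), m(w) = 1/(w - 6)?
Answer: 113651/36456 ≈ 3.1175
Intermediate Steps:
m(w) = 1/(-6 + w)
k = -2604 (k = (31*42)*(-2) = 1302*(-2) = -2604)
u(z) = -8120 - 29*z (u(z) = -29*(280 + z) = -8120 - 29*z)
u(m(l))/k = (-8120 - 29/(-6 - 8))/(-2604) = (-8120 - 29/(-14))*(-1/2604) = (-8120 - 29*(-1/14))*(-1/2604) = (-8120 + 29/14)*(-1/2604) = -113651/14*(-1/2604) = 113651/36456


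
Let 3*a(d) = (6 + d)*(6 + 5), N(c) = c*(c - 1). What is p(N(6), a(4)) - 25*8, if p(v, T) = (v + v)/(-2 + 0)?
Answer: -230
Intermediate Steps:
N(c) = c*(-1 + c)
a(d) = 22 + 11*d/3 (a(d) = ((6 + d)*(6 + 5))/3 = ((6 + d)*11)/3 = (66 + 11*d)/3 = 22 + 11*d/3)
p(v, T) = -v (p(v, T) = (2*v)/(-2) = (2*v)*(-½) = -v)
p(N(6), a(4)) - 25*8 = -6*(-1 + 6) - 25*8 = -6*5 - 200 = -1*30 - 200 = -30 - 200 = -230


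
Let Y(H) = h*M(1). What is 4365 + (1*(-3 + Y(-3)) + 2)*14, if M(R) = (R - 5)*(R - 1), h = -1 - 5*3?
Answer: 4351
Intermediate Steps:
h = -16 (h = -1 - 15 = -16)
M(R) = (-1 + R)*(-5 + R) (M(R) = (-5 + R)*(-1 + R) = (-1 + R)*(-5 + R))
Y(H) = 0 (Y(H) = -16*(5 + 1**2 - 6*1) = -16*(5 + 1 - 6) = -16*0 = 0)
4365 + (1*(-3 + Y(-3)) + 2)*14 = 4365 + (1*(-3 + 0) + 2)*14 = 4365 + (1*(-3) + 2)*14 = 4365 + (-3 + 2)*14 = 4365 - 1*14 = 4365 - 14 = 4351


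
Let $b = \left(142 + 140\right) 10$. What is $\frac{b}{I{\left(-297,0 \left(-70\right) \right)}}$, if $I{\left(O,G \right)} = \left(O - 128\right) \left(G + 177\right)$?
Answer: $- \frac{188}{5015} \approx -0.037488$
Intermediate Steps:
$I{\left(O,G \right)} = \left(-128 + O\right) \left(177 + G\right)$
$b = 2820$ ($b = 282 \cdot 10 = 2820$)
$\frac{b}{I{\left(-297,0 \left(-70\right) \right)}} = \frac{2820}{-22656 - 128 \cdot 0 \left(-70\right) + 177 \left(-297\right) + 0 \left(-70\right) \left(-297\right)} = \frac{2820}{-22656 - 0 - 52569 + 0 \left(-297\right)} = \frac{2820}{-22656 + 0 - 52569 + 0} = \frac{2820}{-75225} = 2820 \left(- \frac{1}{75225}\right) = - \frac{188}{5015}$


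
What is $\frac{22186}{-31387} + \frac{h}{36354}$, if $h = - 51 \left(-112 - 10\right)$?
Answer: $- \frac{101876655}{190173833} \approx -0.5357$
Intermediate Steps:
$h = 6222$ ($h = \left(-51\right) \left(-122\right) = 6222$)
$\frac{22186}{-31387} + \frac{h}{36354} = \frac{22186}{-31387} + \frac{6222}{36354} = 22186 \left(- \frac{1}{31387}\right) + 6222 \cdot \frac{1}{36354} = - \frac{22186}{31387} + \frac{1037}{6059} = - \frac{101876655}{190173833}$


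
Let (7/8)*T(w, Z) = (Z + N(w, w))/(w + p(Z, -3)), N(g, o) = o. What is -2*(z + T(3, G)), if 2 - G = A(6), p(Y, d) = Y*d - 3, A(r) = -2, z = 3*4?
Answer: -68/3 ≈ -22.667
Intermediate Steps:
z = 12
p(Y, d) = -3 + Y*d
G = 4 (G = 2 - 1*(-2) = 2 + 2 = 4)
T(w, Z) = 8*(Z + w)/(7*(-3 + w - 3*Z)) (T(w, Z) = 8*((Z + w)/(w + (-3 + Z*(-3))))/7 = 8*((Z + w)/(w + (-3 - 3*Z)))/7 = 8*((Z + w)/(-3 + w - 3*Z))/7 = 8*(Z + w)/(7*(-3 + w - 3*Z)))
-2*(z + T(3, G)) = -2*(12 + 8*(4 + 3)/(7*(-3 + 3 - 3*4))) = -2*(12 + (8/7)*7/(-3 + 3 - 12)) = -2*(12 + (8/7)*7/(-12)) = -2*(12 + (8/7)*(-1/12)*7) = -2*(12 - ⅔) = -2*34/3 = -68/3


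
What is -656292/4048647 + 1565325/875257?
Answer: 1921008066077/1181202209093 ≈ 1.6263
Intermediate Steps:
-656292/4048647 + 1565325/875257 = -656292*1/4048647 + 1565325*(1/875257) = -218764/1349549 + 1565325/875257 = 1921008066077/1181202209093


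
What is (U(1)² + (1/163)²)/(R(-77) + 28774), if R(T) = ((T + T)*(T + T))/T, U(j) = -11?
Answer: 1607425/378156577 ≈ 0.0042507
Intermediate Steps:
R(T) = 4*T (R(T) = ((2*T)*(2*T))/T = (4*T²)/T = 4*T)
(U(1)² + (1/163)²)/(R(-77) + 28774) = ((-11)² + (1/163)²)/(4*(-77) + 28774) = (121 + (1/163)²)/(-308 + 28774) = (121 + 1/26569)/28466 = (3214850/26569)*(1/28466) = 1607425/378156577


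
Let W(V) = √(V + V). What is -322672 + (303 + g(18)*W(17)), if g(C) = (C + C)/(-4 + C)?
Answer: -322369 + 18*√34/7 ≈ -3.2235e+5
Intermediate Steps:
W(V) = √2*√V (W(V) = √(2*V) = √2*√V)
g(C) = 2*C/(-4 + C) (g(C) = (2*C)/(-4 + C) = 2*C/(-4 + C))
-322672 + (303 + g(18)*W(17)) = -322672 + (303 + (2*18/(-4 + 18))*(√2*√17)) = -322672 + (303 + (2*18/14)*√34) = -322672 + (303 + (2*18*(1/14))*√34) = -322672 + (303 + 18*√34/7) = -322369 + 18*√34/7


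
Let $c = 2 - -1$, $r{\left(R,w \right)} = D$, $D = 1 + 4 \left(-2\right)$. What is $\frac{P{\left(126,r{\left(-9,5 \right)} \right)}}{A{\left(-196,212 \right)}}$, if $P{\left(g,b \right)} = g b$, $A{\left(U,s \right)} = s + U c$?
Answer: $\frac{441}{188} \approx 2.3457$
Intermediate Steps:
$D = -7$ ($D = 1 - 8 = -7$)
$r{\left(R,w \right)} = -7$
$c = 3$ ($c = 2 + 1 = 3$)
$A{\left(U,s \right)} = s + 3 U$ ($A{\left(U,s \right)} = s + U 3 = s + 3 U$)
$P{\left(g,b \right)} = b g$
$\frac{P{\left(126,r{\left(-9,5 \right)} \right)}}{A{\left(-196,212 \right)}} = \frac{\left(-7\right) 126}{212 + 3 \left(-196\right)} = - \frac{882}{212 - 588} = - \frac{882}{-376} = \left(-882\right) \left(- \frac{1}{376}\right) = \frac{441}{188}$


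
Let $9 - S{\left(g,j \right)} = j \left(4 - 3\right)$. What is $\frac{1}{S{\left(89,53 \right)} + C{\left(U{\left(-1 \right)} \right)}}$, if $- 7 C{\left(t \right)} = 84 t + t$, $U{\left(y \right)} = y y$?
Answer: $- \frac{7}{393} \approx -0.017812$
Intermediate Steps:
$S{\left(g,j \right)} = 9 - j$ ($S{\left(g,j \right)} = 9 - j \left(4 - 3\right) = 9 - j 1 = 9 - j$)
$U{\left(y \right)} = y^{2}$
$C{\left(t \right)} = - \frac{85 t}{7}$ ($C{\left(t \right)} = - \frac{84 t + t}{7} = - \frac{85 t}{7}$)
$\frac{1}{S{\left(89,53 \right)} + C{\left(U{\left(-1 \right)} \right)}} = \frac{1}{\left(9 - 53\right) - \frac{85 \left(-1\right)^{2}}{7}} = \frac{1}{\left(9 - 53\right) - \frac{85}{7}} = \frac{1}{-44 - \frac{85}{7}} = \frac{1}{- \frac{393}{7}} = - \frac{7}{393}$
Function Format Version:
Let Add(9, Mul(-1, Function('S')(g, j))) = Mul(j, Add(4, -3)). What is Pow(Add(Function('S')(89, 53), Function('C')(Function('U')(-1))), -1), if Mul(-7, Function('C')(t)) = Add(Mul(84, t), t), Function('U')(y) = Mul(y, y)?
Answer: Rational(-7, 393) ≈ -0.017812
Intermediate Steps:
Function('S')(g, j) = Add(9, Mul(-1, j)) (Function('S')(g, j) = Add(9, Mul(-1, Mul(j, Add(4, -3)))) = Add(9, Mul(-1, Mul(j, 1))) = Add(9, Mul(-1, j)))
Function('U')(y) = Pow(y, 2)
Function('C')(t) = Mul(Rational(-85, 7), t) (Function('C')(t) = Mul(Rational(-1, 7), Add(Mul(84, t), t)) = Mul(Rational(-1, 7), Mul(85, t)) = Mul(Rational(-85, 7), t))
Pow(Add(Function('S')(89, 53), Function('C')(Function('U')(-1))), -1) = Pow(Add(Add(9, Mul(-1, 53)), Mul(Rational(-85, 7), Pow(-1, 2))), -1) = Pow(Add(Add(9, -53), Mul(Rational(-85, 7), 1)), -1) = Pow(Add(-44, Rational(-85, 7)), -1) = Pow(Rational(-393, 7), -1) = Rational(-7, 393)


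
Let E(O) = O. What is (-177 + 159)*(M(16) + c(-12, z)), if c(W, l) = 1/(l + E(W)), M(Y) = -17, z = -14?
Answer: 3987/13 ≈ 306.69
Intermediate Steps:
c(W, l) = 1/(W + l) (c(W, l) = 1/(l + W) = 1/(W + l))
(-177 + 159)*(M(16) + c(-12, z)) = (-177 + 159)*(-17 + 1/(-12 - 14)) = -18*(-17 + 1/(-26)) = -18*(-17 - 1/26) = -18*(-443/26) = 3987/13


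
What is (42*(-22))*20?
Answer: -18480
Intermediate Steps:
(42*(-22))*20 = -924*20 = -18480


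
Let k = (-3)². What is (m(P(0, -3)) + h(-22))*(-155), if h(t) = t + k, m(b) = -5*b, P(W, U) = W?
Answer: 2015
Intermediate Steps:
k = 9
h(t) = 9 + t (h(t) = t + 9 = 9 + t)
(m(P(0, -3)) + h(-22))*(-155) = (-5*0 + (9 - 22))*(-155) = (0 - 13)*(-155) = -13*(-155) = 2015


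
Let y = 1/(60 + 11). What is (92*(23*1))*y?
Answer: 2116/71 ≈ 29.803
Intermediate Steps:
y = 1/71 ≈ 0.014085
(92*(23*1))*y = (92*(23*1))*(1/71) = (92*23)*(1/71) = 2116*(1/71) = 2116/71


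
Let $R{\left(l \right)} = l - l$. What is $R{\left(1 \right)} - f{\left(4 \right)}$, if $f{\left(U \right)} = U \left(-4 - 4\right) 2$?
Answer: $64$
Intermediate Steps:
$f{\left(U \right)} = - 16 U$ ($f{\left(U \right)} = U \left(-4 - 4\right) 2 = U \left(-8\right) 2 = - 8 U 2 = - 16 U$)
$R{\left(l \right)} = 0$
$R{\left(1 \right)} - f{\left(4 \right)} = 0 - \left(-16\right) 4 = 0 - -64 = 0 + 64 = 64$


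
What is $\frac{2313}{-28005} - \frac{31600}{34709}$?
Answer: $- \frac{321746639}{324008515} \approx -0.99302$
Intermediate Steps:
$\frac{2313}{-28005} - \frac{31600}{34709} = 2313 \left(- \frac{1}{28005}\right) - \frac{31600}{34709} = - \frac{771}{9335} - \frac{31600}{34709} = - \frac{321746639}{324008515}$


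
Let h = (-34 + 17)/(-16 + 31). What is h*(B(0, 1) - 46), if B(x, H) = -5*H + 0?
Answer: 289/5 ≈ 57.800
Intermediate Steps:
B(x, H) = -5*H
h = -17/15 ≈ -1.1333
h*(B(0, 1) - 46) = -17*(-5*1 - 46)/15 = -17*(-5 - 46)/15 = -17/15*(-51) = 289/5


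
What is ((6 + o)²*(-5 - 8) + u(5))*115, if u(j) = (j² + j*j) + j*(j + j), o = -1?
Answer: -25875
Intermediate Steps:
u(j) = 4*j² (u(j) = (j² + j²) + j*(2*j) = 2*j² + 2*j² = 4*j²)
((6 + o)²*(-5 - 8) + u(5))*115 = ((6 - 1)²*(-5 - 8) + 4*5²)*115 = (5²*(-13) + 4*25)*115 = (25*(-13) + 100)*115 = (-325 + 100)*115 = -225*115 = -25875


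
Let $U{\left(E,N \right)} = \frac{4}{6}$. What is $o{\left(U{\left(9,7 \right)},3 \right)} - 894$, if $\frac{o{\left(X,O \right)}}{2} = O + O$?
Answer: $-882$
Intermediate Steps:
$U{\left(E,N \right)} = \frac{2}{3}$ ($U{\left(E,N \right)} = 4 \cdot \frac{1}{6} = \frac{2}{3}$)
$o{\left(X,O \right)} = 4 O$ ($o{\left(X,O \right)} = 2 \left(O + O\right) = 2 \cdot 2 O = 4 O$)
$o{\left(U{\left(9,7 \right)},3 \right)} - 894 = 4 \cdot 3 - 894 = 12 - 894 = -882$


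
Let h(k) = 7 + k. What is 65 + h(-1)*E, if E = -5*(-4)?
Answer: 185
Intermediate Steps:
E = 20
65 + h(-1)*E = 65 + (7 - 1)*20 = 65 + 6*20 = 65 + 120 = 185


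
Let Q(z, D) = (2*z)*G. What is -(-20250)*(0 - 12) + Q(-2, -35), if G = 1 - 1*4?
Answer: -242988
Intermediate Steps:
G = -3 (G = 1 - 4 = -3)
Q(z, D) = -6*z (Q(z, D) = (2*z)*(-3) = -6*z)
-(-20250)*(0 - 12) + Q(-2, -35) = -(-20250)*(0 - 12) - 6*(-2) = -(-20250)*(-12) + 12 = -1125*216 + 12 = -243000 + 12 = -242988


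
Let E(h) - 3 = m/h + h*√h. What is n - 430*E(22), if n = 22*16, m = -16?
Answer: -6878/11 - 9460*√22 ≈ -44997.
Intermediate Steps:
n = 352
E(h) = 3 + h^(3/2) - 16/h (E(h) = 3 + (-16/h + h*√h) = 3 + (-16/h + h^(3/2)) = 3 + (h^(3/2) - 16/h) = 3 + h^(3/2) - 16/h)
n - 430*E(22) = 352 - 430*(3 + 22^(3/2) - 16/22) = 352 - 430*(3 + 22*√22 - 16*1/22) = 352 - 430*(3 + 22*√22 - 8/11) = 352 - 430*(25/11 + 22*√22) = 352 + (-10750/11 - 9460*√22) = -6878/11 - 9460*√22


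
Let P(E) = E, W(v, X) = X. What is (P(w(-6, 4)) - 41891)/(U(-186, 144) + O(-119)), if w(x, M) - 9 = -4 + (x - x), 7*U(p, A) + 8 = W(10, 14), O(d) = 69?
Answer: -97734/163 ≈ -599.59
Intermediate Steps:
U(p, A) = 6/7 (U(p, A) = -8/7 + (1/7)*14 = -8/7 + 2 = 6/7)
w(x, M) = 5 (w(x, M) = 9 + (-4 + (x - x)) = 9 + (-4 + 0) = 9 - 4 = 5)
(P(w(-6, 4)) - 41891)/(U(-186, 144) + O(-119)) = (5 - 41891)/(6/7 + 69) = -41886/489/7 = -41886*7/489 = -97734/163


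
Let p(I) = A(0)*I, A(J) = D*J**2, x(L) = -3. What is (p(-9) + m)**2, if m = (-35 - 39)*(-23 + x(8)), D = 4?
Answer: 3701776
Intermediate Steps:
A(J) = 4*J**2
p(I) = 0 (p(I) = (4*0**2)*I = (4*0)*I = 0*I = 0)
m = 1924 (m = (-35 - 39)*(-23 - 3) = -74*(-26) = 1924)
(p(-9) + m)**2 = (0 + 1924)**2 = 1924**2 = 3701776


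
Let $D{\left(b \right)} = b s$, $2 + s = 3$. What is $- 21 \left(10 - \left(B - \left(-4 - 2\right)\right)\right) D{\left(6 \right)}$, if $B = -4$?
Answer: $-1008$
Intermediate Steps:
$s = 1$ ($s = -2 + 3 = 1$)
$D{\left(b \right)} = b$ ($D{\left(b \right)} = b 1 = b$)
$- 21 \left(10 - \left(B - \left(-4 - 2\right)\right)\right) D{\left(6 \right)} = - 21 \left(10 - \left(-4 - \left(-4 - 2\right)\right)\right) 6 = - 21 \left(10 - \left(-4 - -6\right)\right) 6 = - 21 \left(10 - \left(-4 + 6\right)\right) 6 = - 21 \left(10 - 2\right) 6 = \left(-21\right) 8 \cdot 6 = \left(-168\right) 6 = -1008$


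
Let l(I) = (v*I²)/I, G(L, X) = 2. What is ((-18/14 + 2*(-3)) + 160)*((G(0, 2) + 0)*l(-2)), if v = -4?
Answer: 17104/7 ≈ 2443.4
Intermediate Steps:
l(I) = -4*I (l(I) = (-4*I²)/I = -4*I)
((-18/14 + 2*(-3)) + 160)*((G(0, 2) + 0)*l(-2)) = ((-18/14 + 2*(-3)) + 160)*((2 + 0)*(-4*(-2))) = ((-18*1/14 - 6) + 160)*(2*8) = ((-9/7 - 6) + 160)*16 = (-51/7 + 160)*16 = (1069/7)*16 = 17104/7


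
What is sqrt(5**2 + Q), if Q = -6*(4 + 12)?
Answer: I*sqrt(71) ≈ 8.4261*I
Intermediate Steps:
Q = -96 (Q = -6*16 = -96)
sqrt(5**2 + Q) = sqrt(5**2 - 96) = sqrt(25 - 96) = sqrt(-71) = I*sqrt(71)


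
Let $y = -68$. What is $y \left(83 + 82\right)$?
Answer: $-11220$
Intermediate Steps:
$y \left(83 + 82\right) = - 68 \left(83 + 82\right) = \left(-68\right) 165 = -11220$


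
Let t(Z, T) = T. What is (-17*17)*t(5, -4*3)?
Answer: 3468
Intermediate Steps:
(-17*17)*t(5, -4*3) = (-17*17)*(-4*3) = -289*(-12) = 3468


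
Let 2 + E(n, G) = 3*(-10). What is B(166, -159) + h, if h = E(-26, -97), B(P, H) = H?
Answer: -191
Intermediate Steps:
E(n, G) = -32 (E(n, G) = -2 + 3*(-10) = -2 - 30 = -32)
h = -32
B(166, -159) + h = -159 - 32 = -191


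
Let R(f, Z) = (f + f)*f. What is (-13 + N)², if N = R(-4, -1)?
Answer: 361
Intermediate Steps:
R(f, Z) = 2*f² (R(f, Z) = (2*f)*f = 2*f²)
N = 32 (N = 2*(-4)² = 2*16 = 32)
(-13 + N)² = (-13 + 32)² = 19² = 361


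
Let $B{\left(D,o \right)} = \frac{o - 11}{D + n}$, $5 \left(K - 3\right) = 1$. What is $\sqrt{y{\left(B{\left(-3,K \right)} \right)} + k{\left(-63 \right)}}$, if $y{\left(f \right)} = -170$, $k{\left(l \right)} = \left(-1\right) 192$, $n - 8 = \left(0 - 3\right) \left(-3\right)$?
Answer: $i \sqrt{362} \approx 19.026 i$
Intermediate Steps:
$K = \frac{16}{5}$ ($K = 3 + \frac{1}{5} \cdot 1 = 3 + \frac{1}{5} = \frac{16}{5} \approx 3.2$)
$n = 17$ ($n = 8 + \left(0 - 3\right) \left(-3\right) = 8 - -9 = 8 + 9 = 17$)
$B{\left(D,o \right)} = \frac{-11 + o}{17 + D}$ ($B{\left(D,o \right)} = \frac{o - 11}{D + 17} = \frac{-11 + o}{17 + D}$)
$k{\left(l \right)} = -192$
$\sqrt{y{\left(B{\left(-3,K \right)} \right)} + k{\left(-63 \right)}} = \sqrt{-170 - 192} = \sqrt{-362} = i \sqrt{362}$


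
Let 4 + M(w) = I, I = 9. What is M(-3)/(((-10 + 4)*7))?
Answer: -5/42 ≈ -0.11905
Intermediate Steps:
M(w) = 5 (M(w) = -4 + 9 = 5)
M(-3)/(((-10 + 4)*7)) = 5/(((-10 + 4)*7)) = 5/((-6*7)) = 5/(-42) = 5*(-1/42) = -5/42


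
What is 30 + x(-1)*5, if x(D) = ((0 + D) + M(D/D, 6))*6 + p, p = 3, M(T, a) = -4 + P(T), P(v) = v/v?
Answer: -75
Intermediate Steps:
P(v) = 1
M(T, a) = -3 (M(T, a) = -4 + 1 = -3)
x(D) = -15 + 6*D (x(D) = ((0 + D) - 3)*6 + 3 = (D - 3)*6 + 3 = (-3 + D)*6 + 3 = (-18 + 6*D) + 3 = -15 + 6*D)
30 + x(-1)*5 = 30 + (-15 + 6*(-1))*5 = 30 + (-15 - 6)*5 = 30 - 21*5 = 30 - 105 = -75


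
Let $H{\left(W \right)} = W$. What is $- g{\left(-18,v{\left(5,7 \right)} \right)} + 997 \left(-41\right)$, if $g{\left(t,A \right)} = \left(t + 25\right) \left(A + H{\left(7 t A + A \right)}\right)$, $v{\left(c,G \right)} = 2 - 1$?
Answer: $-40009$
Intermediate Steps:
$v{\left(c,G \right)} = 1$ ($v{\left(c,G \right)} = 2 - 1 = 1$)
$g{\left(t,A \right)} = \left(25 + t\right) \left(2 A + 7 A t\right)$ ($g{\left(t,A \right)} = \left(t + 25\right) \left(A + \left(7 t A + A\right)\right) = \left(25 + t\right) \left(A + \left(7 A t + A\right)\right) = \left(25 + t\right) \left(A + \left(A + 7 A t\right)\right) = \left(25 + t\right) \left(2 A + 7 A t\right)$)
$- g{\left(-18,v{\left(5,7 \right)} \right)} + 997 \left(-41\right) = - 1 \left(50 + 7 \left(-18\right)^{2} + 177 \left(-18\right)\right) + 997 \left(-41\right) = - 1 \left(50 + 7 \cdot 324 - 3186\right) - 40877 = - 1 \left(50 + 2268 - 3186\right) - 40877 = - 1 \left(-868\right) - 40877 = \left(-1\right) \left(-868\right) - 40877 = 868 - 40877 = -40009$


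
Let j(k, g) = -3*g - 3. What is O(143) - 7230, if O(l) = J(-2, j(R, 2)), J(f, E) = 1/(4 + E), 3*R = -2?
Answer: -36151/5 ≈ -7230.2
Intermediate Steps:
R = -⅔ (R = (⅓)*(-2) = -⅔ ≈ -0.66667)
j(k, g) = -3 - 3*g
O(l) = -⅕ (O(l) = 1/(4 + (-3 - 3*2)) = 1/(4 + (-3 - 6)) = 1/(4 - 9) = 1/(-5) = -⅕)
O(143) - 7230 = -⅕ - 7230 = -36151/5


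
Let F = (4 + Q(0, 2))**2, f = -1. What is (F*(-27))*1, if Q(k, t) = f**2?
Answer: -675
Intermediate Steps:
Q(k, t) = 1 (Q(k, t) = (-1)**2 = 1)
F = 25 (F = (4 + 1)**2 = 5**2 = 25)
(F*(-27))*1 = (25*(-27))*1 = -675*1 = -675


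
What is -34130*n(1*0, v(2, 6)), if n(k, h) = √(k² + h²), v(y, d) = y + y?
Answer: -136520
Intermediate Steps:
v(y, d) = 2*y
n(k, h) = √(h² + k²)
-34130*n(1*0, v(2, 6)) = -34130*√((2*2)² + (1*0)²) = -34130*√(4² + 0²) = -34130*√(16 + 0) = -34130*√16 = -34130*4 = -136520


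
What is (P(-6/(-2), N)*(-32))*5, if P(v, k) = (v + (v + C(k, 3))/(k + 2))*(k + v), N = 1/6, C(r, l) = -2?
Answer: -22800/13 ≈ -1753.8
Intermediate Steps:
N = ⅙ ≈ 0.16667
P(v, k) = (k + v)*(v + (-2 + v)/(2 + k)) (P(v, k) = (v + (v - 2)/(k + 2))*(k + v) = (v + (-2 + v)/(2 + k))*(k + v) = (k + v)*(v + (-2 + v)/(2 + k)))
(P(-6/(-2), N)*(-32))*5 = (((-2*⅙ - (-12)/(-2) + 3*(-6/(-2))² + (-6/(-2))²/6 + (-6/(-2))*(⅙)² + 3*(⅙)*(-6/(-2)))/(2 + ⅙))*(-32))*5 = (((-⅓ - (-12)*(-1)/2 + 3*(-6*(-½))² + (-6*(-½))²/6 - 6*(-½)*(1/36) + 3*(⅙)*(-6*(-½)))/(13/6))*(-32))*5 = ((6*(-⅓ - 2*3 + 3*3² + (⅙)*3² + 3*(1/36) + 3*(⅙)*3)/13)*(-32))*5 = ((6*(-⅓ - 6 + 3*9 + (⅙)*9 + 1/12 + 3/2)/13)*(-32))*5 = ((6*(-⅓ - 6 + 27 + 3/2 + 1/12 + 3/2)/13)*(-32))*5 = (((6/13)*(95/4))*(-32))*5 = ((285/26)*(-32))*5 = -4560/13*5 = -22800/13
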